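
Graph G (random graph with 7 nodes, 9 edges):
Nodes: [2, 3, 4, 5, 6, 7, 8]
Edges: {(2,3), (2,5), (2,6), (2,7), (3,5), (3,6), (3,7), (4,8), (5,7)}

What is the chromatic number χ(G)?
Clique number ω(G) = 4 (lower bound: χ ≥ ω).
The clique on [2, 3, 5, 7] has size 4, forcing χ ≥ 4, and the coloring below uses 4 colors, so χ(G) = 4.
A valid 4-coloring: color 1: [3, 8]; color 2: [2, 4]; color 3: [5, 6]; color 4: [7].

χ(G) = 4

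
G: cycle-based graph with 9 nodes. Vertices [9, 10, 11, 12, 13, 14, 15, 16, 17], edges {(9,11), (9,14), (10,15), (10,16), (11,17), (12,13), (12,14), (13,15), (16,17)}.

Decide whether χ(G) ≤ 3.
A valid 3-coloring: color 1: [9, 10, 12, 17]; color 2: [11, 13, 14, 16]; color 3: [15].
(χ(G) = 3 ≤ 3.)

Yes, G is 3-colorable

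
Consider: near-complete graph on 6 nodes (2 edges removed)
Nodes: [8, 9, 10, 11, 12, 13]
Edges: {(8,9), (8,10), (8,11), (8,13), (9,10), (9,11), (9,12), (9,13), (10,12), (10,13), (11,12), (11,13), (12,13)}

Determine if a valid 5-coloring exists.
A valid 5-coloring: color 1: [13]; color 2: [9]; color 3: [8, 12]; color 4: [10, 11].
(χ(G) = 4 ≤ 5.)

Yes, G is 5-colorable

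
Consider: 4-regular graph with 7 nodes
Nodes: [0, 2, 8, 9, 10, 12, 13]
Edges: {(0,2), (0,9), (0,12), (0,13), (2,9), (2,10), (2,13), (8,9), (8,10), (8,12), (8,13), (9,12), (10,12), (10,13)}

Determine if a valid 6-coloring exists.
A valid 6-coloring: color 1: [9, 13]; color 2: [0, 8]; color 3: [2, 12]; color 4: [10].
(χ(G) = 4 ≤ 6.)

Yes, G is 6-colorable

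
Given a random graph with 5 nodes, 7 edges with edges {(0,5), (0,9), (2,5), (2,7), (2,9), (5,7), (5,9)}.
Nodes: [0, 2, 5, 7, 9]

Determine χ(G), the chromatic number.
χ(G) = 3

Clique number ω(G) = 3 (lower bound: χ ≥ ω).
The clique on [0, 5, 9] has size 3, forcing χ ≥ 3, and the coloring below uses 3 colors, so χ(G) = 3.
A valid 3-coloring: color 1: [5]; color 2: [7, 9]; color 3: [0, 2].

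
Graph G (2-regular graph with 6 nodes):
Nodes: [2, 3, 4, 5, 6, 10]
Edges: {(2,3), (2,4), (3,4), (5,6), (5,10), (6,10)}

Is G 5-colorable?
A valid 5-coloring: color 1: [3, 5]; color 2: [2, 10]; color 3: [4, 6].
(χ(G) = 3 ≤ 5.)

Yes, G is 5-colorable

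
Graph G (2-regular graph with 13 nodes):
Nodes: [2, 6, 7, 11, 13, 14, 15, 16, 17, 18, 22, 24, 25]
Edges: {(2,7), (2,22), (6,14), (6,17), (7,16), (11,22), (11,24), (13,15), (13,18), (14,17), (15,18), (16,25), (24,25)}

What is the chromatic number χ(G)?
Clique number ω(G) = 3 (lower bound: χ ≥ ω).
The clique on [6, 14, 17] has size 3, forcing χ ≥ 3, and the coloring below uses 3 colors, so χ(G) = 3.
A valid 3-coloring: color 1: [16, 17, 18, 22, 24]; color 2: [2, 6, 11, 13, 25]; color 3: [7, 14, 15].

χ(G) = 3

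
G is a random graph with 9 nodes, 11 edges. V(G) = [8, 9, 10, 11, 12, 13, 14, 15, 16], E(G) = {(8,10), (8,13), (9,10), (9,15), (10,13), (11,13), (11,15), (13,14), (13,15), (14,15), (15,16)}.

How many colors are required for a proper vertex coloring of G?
Clique number ω(G) = 3 (lower bound: χ ≥ ω).
The clique on [8, 10, 13] has size 3, forcing χ ≥ 3, and the coloring below uses 3 colors, so χ(G) = 3.
A valid 3-coloring: color 1: [10, 12, 15]; color 2: [9, 13, 16]; color 3: [8, 11, 14].

χ(G) = 3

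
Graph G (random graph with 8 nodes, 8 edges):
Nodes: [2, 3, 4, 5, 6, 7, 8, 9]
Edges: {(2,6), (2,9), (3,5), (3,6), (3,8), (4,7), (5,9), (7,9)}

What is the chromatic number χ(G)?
Clique number ω(G) = 2 (lower bound: χ ≥ ω).
Odd cycle [2, 9, 5, 3, 6] needs 3 colors (χ ≥ 3).
The coloring below uses 3 colors, so χ(G) = 3.
A valid 3-coloring: color 1: [4, 6, 8, 9]; color 2: [2, 3, 7]; color 3: [5].

χ(G) = 3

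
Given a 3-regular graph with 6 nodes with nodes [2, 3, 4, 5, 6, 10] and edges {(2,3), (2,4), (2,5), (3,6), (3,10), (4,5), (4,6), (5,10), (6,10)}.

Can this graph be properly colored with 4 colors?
A valid 4-coloring: color 1: [3, 5]; color 2: [2, 6]; color 3: [4, 10].
(χ(G) = 3 ≤ 4.)

Yes, G is 4-colorable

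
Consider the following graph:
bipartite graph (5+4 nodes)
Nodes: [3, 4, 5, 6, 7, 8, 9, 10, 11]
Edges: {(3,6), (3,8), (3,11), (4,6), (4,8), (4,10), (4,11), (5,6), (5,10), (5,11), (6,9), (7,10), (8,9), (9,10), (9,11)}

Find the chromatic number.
χ(G) = 2

Clique number ω(G) = 2 (lower bound: χ ≥ ω).
The graph is bipartite (no odd cycle), so 2 colors suffice: χ(G) = 2.
A valid 2-coloring: color 1: [3, 4, 5, 7, 9]; color 2: [6, 8, 10, 11].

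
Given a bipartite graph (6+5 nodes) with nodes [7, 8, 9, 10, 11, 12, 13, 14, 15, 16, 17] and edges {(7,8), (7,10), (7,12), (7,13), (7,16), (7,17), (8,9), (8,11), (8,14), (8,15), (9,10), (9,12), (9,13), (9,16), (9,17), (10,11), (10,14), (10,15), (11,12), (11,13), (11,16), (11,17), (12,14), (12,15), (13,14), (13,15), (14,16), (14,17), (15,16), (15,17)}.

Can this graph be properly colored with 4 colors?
Yes, G is 4-colorable

A valid 4-coloring: color 1: [7, 9, 11, 14, 15]; color 2: [8, 10, 12, 13, 16, 17].
(χ(G) = 2 ≤ 4.)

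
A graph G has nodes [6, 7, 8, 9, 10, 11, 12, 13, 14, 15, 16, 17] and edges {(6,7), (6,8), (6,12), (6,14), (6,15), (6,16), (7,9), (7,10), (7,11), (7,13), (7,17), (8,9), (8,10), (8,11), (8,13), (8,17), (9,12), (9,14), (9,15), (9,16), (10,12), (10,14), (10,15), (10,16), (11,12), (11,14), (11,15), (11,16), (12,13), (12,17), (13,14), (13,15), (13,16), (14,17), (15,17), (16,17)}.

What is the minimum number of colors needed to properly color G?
χ(G) = 2

Clique number ω(G) = 2 (lower bound: χ ≥ ω).
The graph is bipartite (no odd cycle), so 2 colors suffice: χ(G) = 2.
A valid 2-coloring: color 1: [7, 8, 12, 14, 15, 16]; color 2: [6, 9, 10, 11, 13, 17].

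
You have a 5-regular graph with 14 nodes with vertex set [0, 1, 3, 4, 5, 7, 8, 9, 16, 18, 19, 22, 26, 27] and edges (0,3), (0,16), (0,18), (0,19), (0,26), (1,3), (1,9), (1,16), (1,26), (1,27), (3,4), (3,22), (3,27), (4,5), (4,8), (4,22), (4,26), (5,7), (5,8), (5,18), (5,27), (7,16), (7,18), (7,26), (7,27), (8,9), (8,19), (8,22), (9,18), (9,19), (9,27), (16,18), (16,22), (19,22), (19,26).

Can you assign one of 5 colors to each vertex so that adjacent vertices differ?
Yes, G is 5-colorable

A valid 5-coloring: color 1: [4, 18, 19, 27]; color 2: [3, 5, 9, 16, 26]; color 3: [0, 1, 7, 22]; color 4: [8].
(χ(G) = 4 ≤ 5.)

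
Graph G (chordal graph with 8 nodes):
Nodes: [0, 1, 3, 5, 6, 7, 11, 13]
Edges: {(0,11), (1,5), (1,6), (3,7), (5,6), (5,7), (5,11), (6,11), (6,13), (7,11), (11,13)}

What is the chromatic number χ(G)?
χ(G) = 3

Clique number ω(G) = 3 (lower bound: χ ≥ ω).
The clique on [6, 11, 13] has size 3, forcing χ ≥ 3, and the coloring below uses 3 colors, so χ(G) = 3.
A valid 3-coloring: color 1: [1, 3, 11]; color 2: [0, 6, 7]; color 3: [5, 13].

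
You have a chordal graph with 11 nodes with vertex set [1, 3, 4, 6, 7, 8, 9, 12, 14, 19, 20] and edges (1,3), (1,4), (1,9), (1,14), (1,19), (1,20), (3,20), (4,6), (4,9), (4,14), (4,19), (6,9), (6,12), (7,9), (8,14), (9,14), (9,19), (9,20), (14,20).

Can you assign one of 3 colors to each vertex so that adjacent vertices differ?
The clique on vertices [1, 4, 9, 19] has size 4 > 3, so it alone needs 4 colors.

No, G is not 3-colorable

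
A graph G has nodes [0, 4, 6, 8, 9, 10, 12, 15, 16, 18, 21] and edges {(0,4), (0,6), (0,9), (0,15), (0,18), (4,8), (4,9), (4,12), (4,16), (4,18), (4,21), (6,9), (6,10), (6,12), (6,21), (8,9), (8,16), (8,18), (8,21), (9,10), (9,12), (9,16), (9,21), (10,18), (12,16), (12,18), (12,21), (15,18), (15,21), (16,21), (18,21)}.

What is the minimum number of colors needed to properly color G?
χ(G) = 5

Clique number ω(G) = 5 (lower bound: χ ≥ ω).
The clique on [4, 8, 9, 16, 21] has size 5, forcing χ ≥ 5, and the coloring below uses 5 colors, so χ(G) = 5.
A valid 5-coloring: color 1: [9, 18]; color 2: [0, 10, 21]; color 3: [4, 6, 15]; color 4: [8, 12]; color 5: [16].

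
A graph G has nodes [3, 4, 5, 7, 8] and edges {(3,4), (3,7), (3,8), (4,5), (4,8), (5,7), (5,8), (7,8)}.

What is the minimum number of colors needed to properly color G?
Clique number ω(G) = 3 (lower bound: χ ≥ ω).
The clique on [3, 4, 8] has size 3, forcing χ ≥ 3, and the coloring below uses 3 colors, so χ(G) = 3.
A valid 3-coloring: color 1: [8]; color 2: [3, 5]; color 3: [4, 7].

χ(G) = 3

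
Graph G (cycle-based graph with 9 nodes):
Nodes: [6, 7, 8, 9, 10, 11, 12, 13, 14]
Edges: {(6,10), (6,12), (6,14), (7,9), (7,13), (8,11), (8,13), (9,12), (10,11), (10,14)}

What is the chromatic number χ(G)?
χ(G) = 3

Clique number ω(G) = 3 (lower bound: χ ≥ ω).
The clique on [6, 10, 14] has size 3, forcing χ ≥ 3, and the coloring below uses 3 colors, so χ(G) = 3.
A valid 3-coloring: color 1: [7, 8, 10, 12]; color 2: [6, 9, 11, 13]; color 3: [14].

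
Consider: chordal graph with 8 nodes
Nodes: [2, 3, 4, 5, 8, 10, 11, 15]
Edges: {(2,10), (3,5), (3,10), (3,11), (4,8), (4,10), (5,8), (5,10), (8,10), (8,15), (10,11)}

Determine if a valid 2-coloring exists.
The clique on vertices [4, 8, 10] has size 3 > 2, so it alone needs 3 colors.

No, G is not 2-colorable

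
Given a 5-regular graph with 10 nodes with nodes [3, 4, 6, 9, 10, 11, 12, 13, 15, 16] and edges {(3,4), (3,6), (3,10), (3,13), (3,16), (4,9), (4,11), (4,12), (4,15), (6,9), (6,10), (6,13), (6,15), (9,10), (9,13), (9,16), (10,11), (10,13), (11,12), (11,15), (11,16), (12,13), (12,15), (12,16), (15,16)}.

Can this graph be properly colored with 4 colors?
Yes, G is 4-colorable

A valid 4-coloring: color 1: [10, 12]; color 2: [6, 11]; color 3: [3, 9, 15]; color 4: [4, 13, 16].
(χ(G) = 4 ≤ 4.)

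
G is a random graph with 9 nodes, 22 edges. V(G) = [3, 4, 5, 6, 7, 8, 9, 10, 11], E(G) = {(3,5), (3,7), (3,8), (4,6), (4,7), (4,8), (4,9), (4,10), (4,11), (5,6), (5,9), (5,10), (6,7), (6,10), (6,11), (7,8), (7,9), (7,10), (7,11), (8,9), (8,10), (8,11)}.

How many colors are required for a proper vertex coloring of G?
χ(G) = 4

Clique number ω(G) = 4 (lower bound: χ ≥ ω).
The clique on [4, 7, 8, 9] has size 4, forcing χ ≥ 4, and the coloring below uses 4 colors, so χ(G) = 4.
A valid 4-coloring: color 1: [5, 7]; color 2: [6, 8]; color 3: [3, 4]; color 4: [9, 10, 11].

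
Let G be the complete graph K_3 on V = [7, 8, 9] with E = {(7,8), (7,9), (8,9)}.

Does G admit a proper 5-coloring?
Yes, G is 5-colorable

A valid 5-coloring: color 1: [8]; color 2: [7]; color 3: [9].
(χ(G) = 3 ≤ 5.)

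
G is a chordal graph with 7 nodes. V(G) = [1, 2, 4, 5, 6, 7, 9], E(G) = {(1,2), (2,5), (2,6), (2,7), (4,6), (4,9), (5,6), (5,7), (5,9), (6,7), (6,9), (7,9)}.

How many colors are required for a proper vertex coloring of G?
χ(G) = 4

Clique number ω(G) = 4 (lower bound: χ ≥ ω).
The clique on [5, 6, 7, 9] has size 4, forcing χ ≥ 4, and the coloring below uses 4 colors, so χ(G) = 4.
A valid 4-coloring: color 1: [1, 6]; color 2: [4, 7]; color 3: [5]; color 4: [2, 9].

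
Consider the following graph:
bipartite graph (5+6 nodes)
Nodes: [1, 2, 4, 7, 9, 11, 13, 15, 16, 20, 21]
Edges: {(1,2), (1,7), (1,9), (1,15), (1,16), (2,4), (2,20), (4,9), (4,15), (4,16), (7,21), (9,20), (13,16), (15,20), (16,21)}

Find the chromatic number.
χ(G) = 2

Clique number ω(G) = 2 (lower bound: χ ≥ ω).
The graph is bipartite (no odd cycle), so 2 colors suffice: χ(G) = 2.
A valid 2-coloring: color 1: [1, 4, 11, 13, 20, 21]; color 2: [2, 7, 9, 15, 16].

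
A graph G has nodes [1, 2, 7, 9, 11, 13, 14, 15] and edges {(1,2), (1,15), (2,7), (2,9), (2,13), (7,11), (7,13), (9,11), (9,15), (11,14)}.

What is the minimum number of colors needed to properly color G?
Clique number ω(G) = 3 (lower bound: χ ≥ ω).
The clique on [2, 7, 13] has size 3, forcing χ ≥ 3, and the coloring below uses 3 colors, so χ(G) = 3.
A valid 3-coloring: color 1: [2, 11, 15]; color 2: [1, 7, 9, 14]; color 3: [13].

χ(G) = 3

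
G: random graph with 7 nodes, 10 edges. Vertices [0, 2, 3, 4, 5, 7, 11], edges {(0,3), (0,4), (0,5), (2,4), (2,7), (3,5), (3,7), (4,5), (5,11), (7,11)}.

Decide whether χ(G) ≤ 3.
Yes, G is 3-colorable

A valid 3-coloring: color 1: [5, 7]; color 2: [0, 2, 11]; color 3: [3, 4].
(χ(G) = 3 ≤ 3.)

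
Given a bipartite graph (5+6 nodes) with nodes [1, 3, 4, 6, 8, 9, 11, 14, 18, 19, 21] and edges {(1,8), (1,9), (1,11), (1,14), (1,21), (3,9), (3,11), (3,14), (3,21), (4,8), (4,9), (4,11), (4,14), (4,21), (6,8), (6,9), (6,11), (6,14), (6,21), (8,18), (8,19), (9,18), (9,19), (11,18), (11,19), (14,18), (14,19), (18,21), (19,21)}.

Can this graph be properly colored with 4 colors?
A valid 4-coloring: color 1: [8, 9, 11, 14, 21]; color 2: [1, 3, 4, 6, 18, 19].
(χ(G) = 2 ≤ 4.)

Yes, G is 4-colorable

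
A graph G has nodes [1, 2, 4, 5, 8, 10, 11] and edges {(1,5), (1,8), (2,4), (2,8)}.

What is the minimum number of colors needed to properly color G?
χ(G) = 2

Clique number ω(G) = 2 (lower bound: χ ≥ ω).
The graph is bipartite (no odd cycle), so 2 colors suffice: χ(G) = 2.
A valid 2-coloring: color 1: [1, 2, 10, 11]; color 2: [4, 5, 8].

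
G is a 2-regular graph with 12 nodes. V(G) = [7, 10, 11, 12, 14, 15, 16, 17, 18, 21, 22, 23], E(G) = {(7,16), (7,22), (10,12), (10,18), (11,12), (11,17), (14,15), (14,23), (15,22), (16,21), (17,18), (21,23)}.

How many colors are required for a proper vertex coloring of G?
χ(G) = 3

Clique number ω(G) = 2 (lower bound: χ ≥ ω).
Odd cycle [15, 22, 7, 16, 21, 23, 14] needs 3 colors (χ ≥ 3).
The coloring below uses 3 colors, so χ(G) = 3.
A valid 3-coloring: color 1: [7, 11, 15, 18, 23]; color 2: [12, 14, 16, 17, 22]; color 3: [10, 21].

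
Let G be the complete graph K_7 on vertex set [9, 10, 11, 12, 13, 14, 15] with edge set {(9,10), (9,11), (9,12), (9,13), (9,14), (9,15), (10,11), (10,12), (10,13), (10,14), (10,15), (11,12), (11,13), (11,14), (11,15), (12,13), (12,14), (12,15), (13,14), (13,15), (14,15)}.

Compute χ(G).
Clique number ω(G) = 7 (lower bound: χ ≥ ω).
The clique on [9, 10, 11, 12, 13, 14, 15] has size 7, forcing χ ≥ 7, and the coloring below uses 7 colors, so χ(G) = 7.
A valid 7-coloring: color 1: [14]; color 2: [10]; color 3: [9]; color 4: [12]; color 5: [15]; color 6: [13]; color 7: [11].

χ(G) = 7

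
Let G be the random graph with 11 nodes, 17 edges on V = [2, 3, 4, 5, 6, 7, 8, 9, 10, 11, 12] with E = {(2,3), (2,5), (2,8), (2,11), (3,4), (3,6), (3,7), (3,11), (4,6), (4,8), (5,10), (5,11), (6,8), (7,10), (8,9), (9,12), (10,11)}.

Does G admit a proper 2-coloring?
No, G is not 2-colorable

The clique on vertices [2, 3, 11] has size 3 > 2, so it alone needs 3 colors.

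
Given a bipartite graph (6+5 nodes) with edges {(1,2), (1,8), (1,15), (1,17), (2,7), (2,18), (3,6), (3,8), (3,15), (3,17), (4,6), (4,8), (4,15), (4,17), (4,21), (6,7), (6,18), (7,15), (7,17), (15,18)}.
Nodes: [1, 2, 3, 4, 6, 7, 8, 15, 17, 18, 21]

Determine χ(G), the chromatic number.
Clique number ω(G) = 2 (lower bound: χ ≥ ω).
The graph is bipartite (no odd cycle), so 2 colors suffice: χ(G) = 2.
A valid 2-coloring: color 1: [2, 6, 8, 15, 17, 21]; color 2: [1, 3, 4, 7, 18].

χ(G) = 2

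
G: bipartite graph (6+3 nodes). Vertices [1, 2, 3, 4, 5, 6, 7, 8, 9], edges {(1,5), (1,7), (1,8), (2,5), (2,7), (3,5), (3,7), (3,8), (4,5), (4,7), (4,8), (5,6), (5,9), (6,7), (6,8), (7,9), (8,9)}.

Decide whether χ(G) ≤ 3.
A valid 3-coloring: color 1: [5, 7, 8]; color 2: [1, 2, 3, 4, 6, 9].
(χ(G) = 2 ≤ 3.)

Yes, G is 3-colorable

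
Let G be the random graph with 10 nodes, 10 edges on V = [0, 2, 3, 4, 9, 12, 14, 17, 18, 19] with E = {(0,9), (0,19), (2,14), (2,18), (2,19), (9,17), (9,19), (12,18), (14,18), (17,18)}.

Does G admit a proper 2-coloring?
No, G is not 2-colorable

The clique on vertices [0, 9, 19] has size 3 > 2, so it alone needs 3 colors.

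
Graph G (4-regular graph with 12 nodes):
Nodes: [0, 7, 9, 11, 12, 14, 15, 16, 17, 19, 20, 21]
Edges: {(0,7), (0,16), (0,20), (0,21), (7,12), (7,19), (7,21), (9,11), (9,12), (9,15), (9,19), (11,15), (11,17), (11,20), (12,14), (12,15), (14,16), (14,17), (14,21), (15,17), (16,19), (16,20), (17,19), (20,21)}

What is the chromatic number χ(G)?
χ(G) = 3

Clique number ω(G) = 3 (lower bound: χ ≥ ω).
The clique on [0, 16, 20] has size 3, forcing χ ≥ 3, and the coloring below uses 3 colors, so χ(G) = 3.
A valid 3-coloring: color 1: [0, 11, 12, 19]; color 2: [9, 16, 17, 21]; color 3: [7, 14, 15, 20].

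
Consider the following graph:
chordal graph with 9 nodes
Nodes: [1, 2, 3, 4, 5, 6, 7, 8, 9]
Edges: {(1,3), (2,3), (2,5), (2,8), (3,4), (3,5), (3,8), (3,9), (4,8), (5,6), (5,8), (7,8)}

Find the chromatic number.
Clique number ω(G) = 4 (lower bound: χ ≥ ω).
The clique on [2, 3, 5, 8] has size 4, forcing χ ≥ 4, and the coloring below uses 4 colors, so χ(G) = 4.
A valid 4-coloring: color 1: [3, 6, 7]; color 2: [1, 8, 9]; color 3: [4, 5]; color 4: [2].

χ(G) = 4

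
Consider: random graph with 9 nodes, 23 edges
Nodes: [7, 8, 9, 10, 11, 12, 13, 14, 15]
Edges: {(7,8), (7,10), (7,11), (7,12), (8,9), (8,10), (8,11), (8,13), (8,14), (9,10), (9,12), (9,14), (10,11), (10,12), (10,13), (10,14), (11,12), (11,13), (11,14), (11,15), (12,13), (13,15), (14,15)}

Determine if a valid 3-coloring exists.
No, G is not 3-colorable

The clique on vertices [8, 9, 10, 14] has size 4 > 3, so it alone needs 4 colors.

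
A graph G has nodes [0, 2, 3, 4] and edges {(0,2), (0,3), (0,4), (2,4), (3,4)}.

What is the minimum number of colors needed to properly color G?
χ(G) = 3

Clique number ω(G) = 3 (lower bound: χ ≥ ω).
The clique on [0, 2, 4] has size 3, forcing χ ≥ 3, and the coloring below uses 3 colors, so χ(G) = 3.
A valid 3-coloring: color 1: [0]; color 2: [4]; color 3: [2, 3].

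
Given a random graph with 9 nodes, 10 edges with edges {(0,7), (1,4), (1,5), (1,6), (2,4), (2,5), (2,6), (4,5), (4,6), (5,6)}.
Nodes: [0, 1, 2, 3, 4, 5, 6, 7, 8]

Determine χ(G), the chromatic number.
Clique number ω(G) = 4 (lower bound: χ ≥ ω).
The clique on [1, 4, 5, 6] has size 4, forcing χ ≥ 4, and the coloring below uses 4 colors, so χ(G) = 4.
A valid 4-coloring: color 1: [3, 5, 7, 8]; color 2: [0, 6]; color 3: [4]; color 4: [1, 2].

χ(G) = 4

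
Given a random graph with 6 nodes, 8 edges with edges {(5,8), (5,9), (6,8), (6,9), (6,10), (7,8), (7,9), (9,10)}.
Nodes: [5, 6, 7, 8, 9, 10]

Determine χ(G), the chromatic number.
χ(G) = 3

Clique number ω(G) = 3 (lower bound: χ ≥ ω).
The clique on [6, 9, 10] has size 3, forcing χ ≥ 3, and the coloring below uses 3 colors, so χ(G) = 3.
A valid 3-coloring: color 1: [8, 9]; color 2: [5, 6, 7]; color 3: [10].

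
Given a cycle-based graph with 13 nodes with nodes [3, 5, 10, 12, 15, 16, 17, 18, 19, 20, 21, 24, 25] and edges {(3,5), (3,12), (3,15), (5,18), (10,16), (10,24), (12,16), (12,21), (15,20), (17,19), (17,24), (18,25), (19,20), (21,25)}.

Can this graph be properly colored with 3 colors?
Yes, G is 3-colorable

A valid 3-coloring: color 1: [3, 10, 17, 18, 20, 21]; color 2: [5, 12, 15, 19, 24, 25]; color 3: [16].
(χ(G) = 3 ≤ 3.)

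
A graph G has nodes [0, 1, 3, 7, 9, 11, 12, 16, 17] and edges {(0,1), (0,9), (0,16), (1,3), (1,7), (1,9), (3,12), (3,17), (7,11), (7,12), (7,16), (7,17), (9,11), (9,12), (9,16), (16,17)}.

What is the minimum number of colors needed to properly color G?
χ(G) = 3

Clique number ω(G) = 3 (lower bound: χ ≥ ω).
The clique on [0, 9, 16] has size 3, forcing χ ≥ 3, and the coloring below uses 3 colors, so χ(G) = 3.
A valid 3-coloring: color 1: [3, 7, 9]; color 2: [1, 11, 12, 16]; color 3: [0, 17].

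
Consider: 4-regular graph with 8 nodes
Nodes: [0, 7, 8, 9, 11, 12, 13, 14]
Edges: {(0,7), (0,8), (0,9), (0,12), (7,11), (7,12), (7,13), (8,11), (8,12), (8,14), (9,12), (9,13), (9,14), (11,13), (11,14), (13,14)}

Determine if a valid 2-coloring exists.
No, G is not 2-colorable

The clique on vertices [0, 8, 12] has size 3 > 2, so it alone needs 3 colors.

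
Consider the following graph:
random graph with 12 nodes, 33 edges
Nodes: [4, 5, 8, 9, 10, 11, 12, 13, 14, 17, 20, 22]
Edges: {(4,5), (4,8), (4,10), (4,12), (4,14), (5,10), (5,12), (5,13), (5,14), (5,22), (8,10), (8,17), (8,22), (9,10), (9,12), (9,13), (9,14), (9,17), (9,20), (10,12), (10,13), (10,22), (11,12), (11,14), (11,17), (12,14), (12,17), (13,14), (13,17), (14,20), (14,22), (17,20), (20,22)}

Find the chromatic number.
χ(G) = 4

Clique number ω(G) = 4 (lower bound: χ ≥ ω).
The clique on [4, 5, 10, 12] has size 4, forcing χ ≥ 4, and the coloring below uses 4 colors, so χ(G) = 4.
A valid 4-coloring: color 1: [10, 14, 17]; color 2: [12, 13, 22]; color 3: [5, 8, 9, 11]; color 4: [4, 20].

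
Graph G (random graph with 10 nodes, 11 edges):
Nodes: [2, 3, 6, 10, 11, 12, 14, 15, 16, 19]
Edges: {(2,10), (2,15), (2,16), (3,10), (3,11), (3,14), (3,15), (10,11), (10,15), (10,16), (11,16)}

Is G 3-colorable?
No, G is not 3-colorable

Odd cycle [16, 11, 3, 15, 2] needs 3 colors (χ ≥ 3).
Vertex 10 is adjacent to every vertex of [2, 3, 11, 15, 16], which already need 3 colors among themselves, so 10 needs a new color (χ ≥ 4).
Hence χ(G) ≥ 4 > 3, so no proper 3-coloring exists.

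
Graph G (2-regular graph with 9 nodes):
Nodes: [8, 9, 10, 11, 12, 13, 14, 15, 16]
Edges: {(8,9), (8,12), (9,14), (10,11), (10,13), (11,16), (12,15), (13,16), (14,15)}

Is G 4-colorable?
Yes, G is 4-colorable

A valid 4-coloring: color 1: [9, 11, 13, 15]; color 2: [8, 10, 14, 16]; color 3: [12].
(χ(G) = 3 ≤ 4.)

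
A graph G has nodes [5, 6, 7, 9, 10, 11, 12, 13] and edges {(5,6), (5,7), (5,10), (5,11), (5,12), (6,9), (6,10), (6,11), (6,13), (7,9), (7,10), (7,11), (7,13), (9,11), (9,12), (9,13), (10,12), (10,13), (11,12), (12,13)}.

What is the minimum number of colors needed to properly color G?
Clique number ω(G) = 3 (lower bound: χ ≥ ω).
Odd cycle [13, 9, 11, 5, 10] needs 3 colors (χ ≥ 3).
Vertex 6 is adjacent to every vertex of [5, 9, 10, 11, 13], which already need 3 colors among themselves, so 6 needs a new color (χ ≥ 4).
The coloring below uses 4 colors, so χ(G) = 4.
A valid 4-coloring: color 1: [5, 9]; color 2: [11, 13]; color 3: [6, 7, 12]; color 4: [10].

χ(G) = 4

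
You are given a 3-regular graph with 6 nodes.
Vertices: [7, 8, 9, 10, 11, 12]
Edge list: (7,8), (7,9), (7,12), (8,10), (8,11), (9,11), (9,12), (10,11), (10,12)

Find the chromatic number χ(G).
χ(G) = 3

Clique number ω(G) = 3 (lower bound: χ ≥ ω).
The clique on [8, 10, 11] has size 3, forcing χ ≥ 3, and the coloring below uses 3 colors, so χ(G) = 3.
A valid 3-coloring: color 1: [11, 12]; color 2: [7, 10]; color 3: [8, 9].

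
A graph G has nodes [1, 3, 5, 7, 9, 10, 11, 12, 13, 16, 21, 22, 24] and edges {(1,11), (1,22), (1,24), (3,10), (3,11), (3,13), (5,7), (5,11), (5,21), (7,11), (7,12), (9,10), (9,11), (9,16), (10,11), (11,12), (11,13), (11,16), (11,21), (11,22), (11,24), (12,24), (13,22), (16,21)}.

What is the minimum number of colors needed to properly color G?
Clique number ω(G) = 3 (lower bound: χ ≥ ω).
The clique on [1, 11, 24] has size 3, forcing χ ≥ 3, and the coloring below uses 3 colors, so χ(G) = 3.
A valid 3-coloring: color 1: [11]; color 2: [3, 7, 9, 21, 22, 24]; color 3: [1, 5, 10, 12, 13, 16].

χ(G) = 3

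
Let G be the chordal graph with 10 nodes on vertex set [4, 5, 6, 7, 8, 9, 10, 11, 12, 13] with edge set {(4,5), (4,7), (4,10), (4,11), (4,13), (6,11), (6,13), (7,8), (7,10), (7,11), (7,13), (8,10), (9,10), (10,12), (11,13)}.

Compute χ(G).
Clique number ω(G) = 4 (lower bound: χ ≥ ω).
The clique on [4, 7, 11, 13] has size 4, forcing χ ≥ 4, and the coloring below uses 4 colors, so χ(G) = 4.
A valid 4-coloring: color 1: [4, 6, 8, 9, 12]; color 2: [5, 7]; color 3: [10, 13]; color 4: [11].

χ(G) = 4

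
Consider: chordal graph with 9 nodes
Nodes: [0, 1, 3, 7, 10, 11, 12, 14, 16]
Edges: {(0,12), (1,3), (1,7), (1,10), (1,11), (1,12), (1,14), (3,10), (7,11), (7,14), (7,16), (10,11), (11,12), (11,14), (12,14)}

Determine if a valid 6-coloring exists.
A valid 6-coloring: color 1: [0, 1, 16]; color 2: [3, 11]; color 3: [10, 14]; color 4: [7, 12].
(χ(G) = 4 ≤ 6.)

Yes, G is 6-colorable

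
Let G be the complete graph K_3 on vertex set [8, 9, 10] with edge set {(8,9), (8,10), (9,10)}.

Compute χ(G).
χ(G) = 3

Clique number ω(G) = 3 (lower bound: χ ≥ ω).
The clique on [8, 9, 10] has size 3, forcing χ ≥ 3, and the coloring below uses 3 colors, so χ(G) = 3.
A valid 3-coloring: color 1: [8]; color 2: [10]; color 3: [9].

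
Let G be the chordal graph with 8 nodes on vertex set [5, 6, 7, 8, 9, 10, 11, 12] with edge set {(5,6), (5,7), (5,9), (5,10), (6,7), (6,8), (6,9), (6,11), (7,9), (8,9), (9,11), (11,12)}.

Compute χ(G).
χ(G) = 4

Clique number ω(G) = 4 (lower bound: χ ≥ ω).
The clique on [5, 6, 7, 9] has size 4, forcing χ ≥ 4, and the coloring below uses 4 colors, so χ(G) = 4.
A valid 4-coloring: color 1: [9, 10, 12]; color 2: [6]; color 3: [5, 8, 11]; color 4: [7].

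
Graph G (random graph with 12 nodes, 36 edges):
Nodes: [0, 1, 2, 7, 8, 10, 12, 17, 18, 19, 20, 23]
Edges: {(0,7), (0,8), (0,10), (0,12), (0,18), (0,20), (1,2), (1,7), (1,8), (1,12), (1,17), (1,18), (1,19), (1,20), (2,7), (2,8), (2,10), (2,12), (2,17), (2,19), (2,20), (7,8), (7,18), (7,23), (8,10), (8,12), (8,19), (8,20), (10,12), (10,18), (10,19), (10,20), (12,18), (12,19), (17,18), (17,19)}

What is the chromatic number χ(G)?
χ(G) = 5

Clique number ω(G) = 5 (lower bound: χ ≥ ω).
The clique on [1, 2, 8, 12, 19] has size 5, forcing χ ≥ 5, and the coloring below uses 5 colors, so χ(G) = 5.
A valid 5-coloring: color 1: [1, 10, 23]; color 2: [0, 2]; color 3: [8, 17]; color 4: [7, 12, 20]; color 5: [18, 19].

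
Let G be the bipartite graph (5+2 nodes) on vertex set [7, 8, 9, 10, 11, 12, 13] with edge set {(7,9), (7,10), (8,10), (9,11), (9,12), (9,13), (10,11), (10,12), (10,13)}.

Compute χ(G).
χ(G) = 2

Clique number ω(G) = 2 (lower bound: χ ≥ ω).
The graph is bipartite (no odd cycle), so 2 colors suffice: χ(G) = 2.
A valid 2-coloring: color 1: [9, 10]; color 2: [7, 8, 11, 12, 13].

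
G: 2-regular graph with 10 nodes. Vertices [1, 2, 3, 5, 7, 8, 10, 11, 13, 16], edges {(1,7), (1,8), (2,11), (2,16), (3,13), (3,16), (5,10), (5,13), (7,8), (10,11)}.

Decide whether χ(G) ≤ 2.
The clique on vertices [1, 7, 8] has size 3 > 2, so it alone needs 3 colors.

No, G is not 2-colorable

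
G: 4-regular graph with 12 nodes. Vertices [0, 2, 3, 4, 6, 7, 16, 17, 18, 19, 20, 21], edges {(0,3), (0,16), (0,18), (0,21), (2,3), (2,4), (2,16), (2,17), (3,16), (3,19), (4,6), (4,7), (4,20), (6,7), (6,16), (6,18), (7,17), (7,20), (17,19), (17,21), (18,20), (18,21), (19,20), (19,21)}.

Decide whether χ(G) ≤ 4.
A valid 4-coloring: color 1: [7, 16, 21]; color 2: [0, 2, 6, 20]; color 3: [3, 4, 17, 18]; color 4: [19].
(χ(G) = 3 ≤ 4.)

Yes, G is 4-colorable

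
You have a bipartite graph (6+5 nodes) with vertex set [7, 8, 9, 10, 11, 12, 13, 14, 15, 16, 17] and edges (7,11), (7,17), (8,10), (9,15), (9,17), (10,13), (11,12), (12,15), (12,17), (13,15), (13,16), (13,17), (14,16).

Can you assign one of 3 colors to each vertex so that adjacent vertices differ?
Yes, G is 3-colorable

A valid 3-coloring: color 1: [7, 8, 9, 12, 13, 14]; color 2: [10, 11, 15, 16, 17].
(χ(G) = 2 ≤ 3.)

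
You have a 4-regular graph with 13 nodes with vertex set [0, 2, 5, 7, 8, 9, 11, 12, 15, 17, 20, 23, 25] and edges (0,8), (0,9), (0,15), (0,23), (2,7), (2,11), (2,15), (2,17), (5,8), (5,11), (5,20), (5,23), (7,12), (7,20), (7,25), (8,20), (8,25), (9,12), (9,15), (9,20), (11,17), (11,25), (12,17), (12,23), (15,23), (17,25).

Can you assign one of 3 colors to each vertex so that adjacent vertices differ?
Yes, G is 3-colorable

A valid 3-coloring: color 1: [0, 2, 12, 20, 25]; color 2: [5, 7, 15, 17]; color 3: [8, 9, 11, 23].
(χ(G) = 3 ≤ 3.)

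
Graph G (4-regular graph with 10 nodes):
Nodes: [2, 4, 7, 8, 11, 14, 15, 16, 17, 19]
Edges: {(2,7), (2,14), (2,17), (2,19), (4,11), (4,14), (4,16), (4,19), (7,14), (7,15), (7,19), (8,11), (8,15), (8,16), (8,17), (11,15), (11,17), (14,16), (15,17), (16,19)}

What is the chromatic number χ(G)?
Clique number ω(G) = 4 (lower bound: χ ≥ ω).
The clique on [8, 11, 15, 17] has size 4, forcing χ ≥ 4, and the coloring below uses 4 colors, so χ(G) = 4.
A valid 4-coloring: color 1: [2, 15, 16]; color 2: [4, 7, 8]; color 3: [11, 14, 19]; color 4: [17].

χ(G) = 4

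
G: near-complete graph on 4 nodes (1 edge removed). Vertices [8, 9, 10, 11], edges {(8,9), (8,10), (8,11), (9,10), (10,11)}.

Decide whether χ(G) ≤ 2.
No, G is not 2-colorable

The clique on vertices [8, 9, 10] has size 3 > 2, so it alone needs 3 colors.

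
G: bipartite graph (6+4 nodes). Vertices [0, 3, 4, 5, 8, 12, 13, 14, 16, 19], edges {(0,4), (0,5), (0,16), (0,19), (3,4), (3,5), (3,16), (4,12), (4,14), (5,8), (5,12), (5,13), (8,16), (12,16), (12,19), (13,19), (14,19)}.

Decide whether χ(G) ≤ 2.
Yes, G is 2-colorable

A valid 2-coloring: color 1: [4, 5, 16, 19]; color 2: [0, 3, 8, 12, 13, 14].
(χ(G) = 2 ≤ 2.)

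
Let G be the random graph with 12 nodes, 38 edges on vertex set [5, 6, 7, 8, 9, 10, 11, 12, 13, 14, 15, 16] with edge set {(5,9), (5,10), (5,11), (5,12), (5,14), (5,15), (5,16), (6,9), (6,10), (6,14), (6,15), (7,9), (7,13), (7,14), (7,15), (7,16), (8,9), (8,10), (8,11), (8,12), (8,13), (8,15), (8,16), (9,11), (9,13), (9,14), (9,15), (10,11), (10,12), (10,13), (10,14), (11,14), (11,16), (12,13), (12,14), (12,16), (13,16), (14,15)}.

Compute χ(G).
χ(G) = 4

Clique number ω(G) = 4 (lower bound: χ ≥ ω).
The clique on [8, 12, 13, 16] has size 4, forcing χ ≥ 4, and the coloring below uses 4 colors, so χ(G) = 4.
A valid 4-coloring: color 1: [13, 14]; color 2: [9, 10, 16]; color 3: [5, 6, 7, 8]; color 4: [11, 12, 15].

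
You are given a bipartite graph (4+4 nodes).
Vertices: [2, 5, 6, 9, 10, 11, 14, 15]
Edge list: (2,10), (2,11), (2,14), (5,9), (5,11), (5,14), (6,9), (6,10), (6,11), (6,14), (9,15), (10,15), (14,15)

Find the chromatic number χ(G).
χ(G) = 2

Clique number ω(G) = 2 (lower bound: χ ≥ ω).
The graph is bipartite (no odd cycle), so 2 colors suffice: χ(G) = 2.
A valid 2-coloring: color 1: [2, 5, 6, 15]; color 2: [9, 10, 11, 14].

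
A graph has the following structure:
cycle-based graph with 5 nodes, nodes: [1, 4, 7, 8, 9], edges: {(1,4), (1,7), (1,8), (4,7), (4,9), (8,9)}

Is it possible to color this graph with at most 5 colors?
A valid 5-coloring: color 1: [1, 9]; color 2: [4, 8]; color 3: [7].
(χ(G) = 3 ≤ 5.)

Yes, G is 5-colorable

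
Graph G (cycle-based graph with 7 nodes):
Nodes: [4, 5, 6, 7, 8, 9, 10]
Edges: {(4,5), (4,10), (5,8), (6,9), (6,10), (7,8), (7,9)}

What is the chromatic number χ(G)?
Clique number ω(G) = 2 (lower bound: χ ≥ ω).
Odd cycle [6, 10, 4, 5, 8, 7, 9] needs 3 colors (χ ≥ 3).
The coloring below uses 3 colors, so χ(G) = 3.
A valid 3-coloring: color 1: [4, 6, 7]; color 2: [5, 9, 10]; color 3: [8].

χ(G) = 3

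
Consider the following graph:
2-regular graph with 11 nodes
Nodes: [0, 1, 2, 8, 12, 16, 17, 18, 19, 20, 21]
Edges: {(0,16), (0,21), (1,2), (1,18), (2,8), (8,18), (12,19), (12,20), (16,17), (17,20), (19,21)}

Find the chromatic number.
Clique number ω(G) = 2 (lower bound: χ ≥ ω).
Odd cycle [17, 16, 0, 21, 19, 12, 20] needs 3 colors (χ ≥ 3).
The coloring below uses 3 colors, so χ(G) = 3.
A valid 3-coloring: color 1: [1, 8, 12, 17, 21]; color 2: [0, 2, 18, 19, 20]; color 3: [16].

χ(G) = 3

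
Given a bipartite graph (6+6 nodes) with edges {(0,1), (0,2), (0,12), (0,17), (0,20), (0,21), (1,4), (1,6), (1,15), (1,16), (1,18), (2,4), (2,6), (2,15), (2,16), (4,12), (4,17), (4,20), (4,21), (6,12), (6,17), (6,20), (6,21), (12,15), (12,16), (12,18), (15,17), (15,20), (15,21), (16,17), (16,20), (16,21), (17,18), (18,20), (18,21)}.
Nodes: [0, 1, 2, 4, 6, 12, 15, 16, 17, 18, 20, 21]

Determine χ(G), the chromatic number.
χ(G) = 2

Clique number ω(G) = 2 (lower bound: χ ≥ ω).
The graph is bipartite (no odd cycle), so 2 colors suffice: χ(G) = 2.
A valid 2-coloring: color 1: [1, 2, 12, 17, 20, 21]; color 2: [0, 4, 6, 15, 16, 18].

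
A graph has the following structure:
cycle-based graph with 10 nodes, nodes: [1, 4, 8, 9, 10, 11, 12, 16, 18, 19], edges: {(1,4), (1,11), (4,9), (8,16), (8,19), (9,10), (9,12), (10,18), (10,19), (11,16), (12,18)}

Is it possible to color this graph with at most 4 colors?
Yes, G is 4-colorable

A valid 4-coloring: color 1: [1, 9, 16, 18, 19]; color 2: [4, 8, 10, 11, 12].
(χ(G) = 2 ≤ 4.)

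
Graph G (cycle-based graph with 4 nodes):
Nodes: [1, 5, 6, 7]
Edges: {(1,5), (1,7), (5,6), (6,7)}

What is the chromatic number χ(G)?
Clique number ω(G) = 2 (lower bound: χ ≥ ω).
The graph is bipartite (no odd cycle), so 2 colors suffice: χ(G) = 2.
A valid 2-coloring: color 1: [1, 6]; color 2: [5, 7].

χ(G) = 2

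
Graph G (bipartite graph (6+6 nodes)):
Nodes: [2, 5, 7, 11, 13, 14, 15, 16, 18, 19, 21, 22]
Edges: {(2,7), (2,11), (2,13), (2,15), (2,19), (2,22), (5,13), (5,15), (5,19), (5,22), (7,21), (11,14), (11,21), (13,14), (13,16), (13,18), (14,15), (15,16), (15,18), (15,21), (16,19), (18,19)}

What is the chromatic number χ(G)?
χ(G) = 2

Clique number ω(G) = 2 (lower bound: χ ≥ ω).
The graph is bipartite (no odd cycle), so 2 colors suffice: χ(G) = 2.
A valid 2-coloring: color 1: [2, 5, 14, 16, 18, 21]; color 2: [7, 11, 13, 15, 19, 22].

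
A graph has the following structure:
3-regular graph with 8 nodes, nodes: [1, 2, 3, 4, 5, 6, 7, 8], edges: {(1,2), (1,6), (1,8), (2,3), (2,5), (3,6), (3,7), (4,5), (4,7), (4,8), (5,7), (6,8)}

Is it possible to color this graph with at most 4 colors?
A valid 4-coloring: color 1: [2, 4, 6]; color 2: [1, 3, 5]; color 3: [7, 8].
(χ(G) = 3 ≤ 4.)

Yes, G is 4-colorable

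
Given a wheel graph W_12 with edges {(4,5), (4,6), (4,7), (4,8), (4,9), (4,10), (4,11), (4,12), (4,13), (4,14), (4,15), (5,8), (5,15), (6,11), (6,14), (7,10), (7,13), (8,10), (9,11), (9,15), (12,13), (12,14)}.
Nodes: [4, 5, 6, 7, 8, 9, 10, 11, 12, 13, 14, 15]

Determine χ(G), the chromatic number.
Clique number ω(G) = 3 (lower bound: χ ≥ ω).
Odd cycle [9, 11, 6, 14, 12, 13, 7, 10, 8, 5, 15] needs 3 colors (χ ≥ 3).
Vertex 4 is adjacent to every vertex of [5, 6, 7, 8, 9, 10, 11, 12, 13, 14, 15], which already need 3 colors among themselves, so 4 needs a new color (χ ≥ 4).
The coloring below uses 4 colors, so χ(G) = 4.
A valid 4-coloring: color 1: [4]; color 2: [5, 6, 7, 9, 12]; color 3: [10, 11, 13, 14, 15]; color 4: [8].

χ(G) = 4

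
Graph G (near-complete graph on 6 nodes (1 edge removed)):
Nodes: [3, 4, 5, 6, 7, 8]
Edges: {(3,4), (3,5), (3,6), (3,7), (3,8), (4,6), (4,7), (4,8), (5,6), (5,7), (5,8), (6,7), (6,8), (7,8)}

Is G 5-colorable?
A valid 5-coloring: color 1: [8]; color 2: [6]; color 3: [7]; color 4: [3]; color 5: [4, 5].
(χ(G) = 5 ≤ 5.)

Yes, G is 5-colorable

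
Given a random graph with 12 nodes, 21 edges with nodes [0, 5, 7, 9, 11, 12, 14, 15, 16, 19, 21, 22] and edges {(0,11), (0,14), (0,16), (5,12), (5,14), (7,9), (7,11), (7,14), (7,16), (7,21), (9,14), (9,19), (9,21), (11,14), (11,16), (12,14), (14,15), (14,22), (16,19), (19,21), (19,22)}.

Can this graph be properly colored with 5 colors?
A valid 5-coloring: color 1: [14, 16, 21]; color 2: [0, 7, 12, 15, 19]; color 3: [5, 9, 11, 22].
(χ(G) = 3 ≤ 5.)

Yes, G is 5-colorable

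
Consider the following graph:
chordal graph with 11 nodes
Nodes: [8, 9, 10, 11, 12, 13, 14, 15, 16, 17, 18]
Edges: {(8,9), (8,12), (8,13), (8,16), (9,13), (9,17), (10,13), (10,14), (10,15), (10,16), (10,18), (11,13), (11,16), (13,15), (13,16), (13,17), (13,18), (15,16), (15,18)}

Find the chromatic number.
χ(G) = 4

Clique number ω(G) = 4 (lower bound: χ ≥ ω).
The clique on [10, 13, 15, 16] has size 4, forcing χ ≥ 4, and the coloring below uses 4 colors, so χ(G) = 4.
A valid 4-coloring: color 1: [12, 13, 14]; color 2: [9, 16, 18]; color 3: [8, 10, 11, 17]; color 4: [15].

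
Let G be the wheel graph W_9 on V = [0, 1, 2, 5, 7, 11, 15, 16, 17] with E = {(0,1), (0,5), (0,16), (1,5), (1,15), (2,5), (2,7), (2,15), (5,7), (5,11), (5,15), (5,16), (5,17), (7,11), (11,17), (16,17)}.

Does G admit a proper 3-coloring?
Yes, G is 3-colorable

A valid 3-coloring: color 1: [5]; color 2: [1, 2, 11, 16]; color 3: [0, 7, 15, 17].
(χ(G) = 3 ≤ 3.)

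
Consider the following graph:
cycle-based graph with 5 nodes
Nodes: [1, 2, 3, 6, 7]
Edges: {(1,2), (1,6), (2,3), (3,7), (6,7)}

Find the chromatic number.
χ(G) = 3

Clique number ω(G) = 2 (lower bound: χ ≥ ω).
Odd cycle [7, 3, 2, 1, 6] needs 3 colors (χ ≥ 3).
The coloring below uses 3 colors, so χ(G) = 3.
A valid 3-coloring: color 1: [1, 7]; color 2: [3, 6]; color 3: [2].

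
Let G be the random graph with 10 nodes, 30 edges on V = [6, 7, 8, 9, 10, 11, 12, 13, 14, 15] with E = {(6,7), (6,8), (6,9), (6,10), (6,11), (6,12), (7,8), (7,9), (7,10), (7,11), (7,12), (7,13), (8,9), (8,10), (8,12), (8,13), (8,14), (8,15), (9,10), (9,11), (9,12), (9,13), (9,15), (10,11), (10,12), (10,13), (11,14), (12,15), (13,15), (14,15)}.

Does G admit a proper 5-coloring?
No, G is not 5-colorable

The clique on vertices [6, 7, 8, 9, 10, 12] has size 6 > 5, so it alone needs 6 colors.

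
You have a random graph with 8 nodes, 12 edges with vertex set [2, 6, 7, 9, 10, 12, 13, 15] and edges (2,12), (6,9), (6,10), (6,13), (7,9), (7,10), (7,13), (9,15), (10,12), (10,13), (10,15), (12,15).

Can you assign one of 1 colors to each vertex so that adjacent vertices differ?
No, G is not 1-colorable

The clique on vertices [10, 12, 15] has size 3 > 1, so it alone needs 3 colors.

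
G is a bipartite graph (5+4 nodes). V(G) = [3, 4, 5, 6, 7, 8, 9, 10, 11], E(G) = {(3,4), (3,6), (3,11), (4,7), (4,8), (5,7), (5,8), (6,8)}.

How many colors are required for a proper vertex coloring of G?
χ(G) = 2

Clique number ω(G) = 2 (lower bound: χ ≥ ω).
The graph is bipartite (no odd cycle), so 2 colors suffice: χ(G) = 2.
A valid 2-coloring: color 1: [3, 7, 8, 9, 10]; color 2: [4, 5, 6, 11].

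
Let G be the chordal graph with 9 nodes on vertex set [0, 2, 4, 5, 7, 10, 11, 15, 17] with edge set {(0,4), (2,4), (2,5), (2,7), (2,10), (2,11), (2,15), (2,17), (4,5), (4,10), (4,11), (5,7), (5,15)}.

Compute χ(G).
Clique number ω(G) = 3 (lower bound: χ ≥ ω).
The clique on [2, 4, 10] has size 3, forcing χ ≥ 3, and the coloring below uses 3 colors, so χ(G) = 3.
A valid 3-coloring: color 1: [0, 2]; color 2: [4, 7, 15, 17]; color 3: [5, 10, 11].

χ(G) = 3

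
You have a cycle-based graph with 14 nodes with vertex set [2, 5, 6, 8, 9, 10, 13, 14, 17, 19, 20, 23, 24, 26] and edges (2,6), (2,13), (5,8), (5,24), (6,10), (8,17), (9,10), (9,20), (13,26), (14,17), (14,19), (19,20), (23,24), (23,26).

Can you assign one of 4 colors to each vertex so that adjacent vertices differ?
A valid 4-coloring: color 1: [2, 8, 10, 14, 20, 24, 26]; color 2: [5, 6, 9, 13, 17, 19, 23].
(χ(G) = 2 ≤ 4.)

Yes, G is 4-colorable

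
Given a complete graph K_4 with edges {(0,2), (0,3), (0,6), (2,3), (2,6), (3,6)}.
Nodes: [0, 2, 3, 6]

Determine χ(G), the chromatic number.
Clique number ω(G) = 4 (lower bound: χ ≥ ω).
The clique on [0, 2, 3, 6] has size 4, forcing χ ≥ 4, and the coloring below uses 4 colors, so χ(G) = 4.
A valid 4-coloring: color 1: [2]; color 2: [6]; color 3: [0]; color 4: [3].

χ(G) = 4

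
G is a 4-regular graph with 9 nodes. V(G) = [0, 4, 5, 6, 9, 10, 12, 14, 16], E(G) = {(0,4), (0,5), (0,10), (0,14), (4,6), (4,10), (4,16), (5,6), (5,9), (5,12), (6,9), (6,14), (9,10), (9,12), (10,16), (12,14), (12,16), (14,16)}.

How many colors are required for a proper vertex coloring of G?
χ(G) = 3

Clique number ω(G) = 3 (lower bound: χ ≥ ω).
The clique on [0, 4, 10] has size 3, forcing χ ≥ 3, and the coloring below uses 3 colors, so χ(G) = 3.
A valid 3-coloring: color 1: [4, 5, 14]; color 2: [0, 9, 16]; color 3: [6, 10, 12].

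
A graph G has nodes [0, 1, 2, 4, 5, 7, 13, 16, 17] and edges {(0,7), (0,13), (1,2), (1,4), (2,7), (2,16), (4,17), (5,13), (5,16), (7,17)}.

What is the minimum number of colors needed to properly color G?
χ(G) = 3

Clique number ω(G) = 2 (lower bound: χ ≥ ω).
Odd cycle [1, 4, 17, 7, 2] needs 3 colors (χ ≥ 3).
The coloring below uses 3 colors, so χ(G) = 3.
A valid 3-coloring: color 1: [0, 2, 4, 5]; color 2: [1, 7, 13, 16]; color 3: [17].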